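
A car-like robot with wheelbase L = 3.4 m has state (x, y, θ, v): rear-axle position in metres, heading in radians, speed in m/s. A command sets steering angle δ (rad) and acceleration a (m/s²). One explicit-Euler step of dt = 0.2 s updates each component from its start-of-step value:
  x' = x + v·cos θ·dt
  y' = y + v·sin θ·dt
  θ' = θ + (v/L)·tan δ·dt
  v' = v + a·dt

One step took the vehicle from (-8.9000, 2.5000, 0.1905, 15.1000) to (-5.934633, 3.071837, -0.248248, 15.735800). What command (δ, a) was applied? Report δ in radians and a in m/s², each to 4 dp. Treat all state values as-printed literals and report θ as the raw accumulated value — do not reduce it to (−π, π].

δ = -0.4588, a = 3.1790

a = (v'−v)/dt = (0.635800)/0.2 = 3.1790
Δθ = θ'−θ = -0.438748;  (v·dt/L) = 15.1000·0.2/3.4 = 0.888235
tan δ = Δθ·L/(v·dt) = -0.493955  →  δ = -0.4588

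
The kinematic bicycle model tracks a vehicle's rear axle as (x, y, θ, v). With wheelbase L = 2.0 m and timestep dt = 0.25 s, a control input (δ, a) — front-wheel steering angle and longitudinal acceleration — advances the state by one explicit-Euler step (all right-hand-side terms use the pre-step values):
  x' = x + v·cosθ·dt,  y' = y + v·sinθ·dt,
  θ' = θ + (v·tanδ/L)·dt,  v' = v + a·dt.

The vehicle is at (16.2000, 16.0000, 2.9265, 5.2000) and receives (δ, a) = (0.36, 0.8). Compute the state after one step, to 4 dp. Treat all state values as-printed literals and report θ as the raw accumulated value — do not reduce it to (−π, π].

x' = 16.2000 + 5.2000·cos(2.9265)·0.25 = 14.9300
y' = 16.0000 + 5.2000·sin(2.9265)·0.25 = 16.2775
θ' = 2.9265 + (5.2000/2.0)·tan(0.36)·0.25 = 3.1712
v' = 5.2000 + 0.8000·0.25 = 5.4000

(14.9300, 16.2775, 3.1712, 5.4000)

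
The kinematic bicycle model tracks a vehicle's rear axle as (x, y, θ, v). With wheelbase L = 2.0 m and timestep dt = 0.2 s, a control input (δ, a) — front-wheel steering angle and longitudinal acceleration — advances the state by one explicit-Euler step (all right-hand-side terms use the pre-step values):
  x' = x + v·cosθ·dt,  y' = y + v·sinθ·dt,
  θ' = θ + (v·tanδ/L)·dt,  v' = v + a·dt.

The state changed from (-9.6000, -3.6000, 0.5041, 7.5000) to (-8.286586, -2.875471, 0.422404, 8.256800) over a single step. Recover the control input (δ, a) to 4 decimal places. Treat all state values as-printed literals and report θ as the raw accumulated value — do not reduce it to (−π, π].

a = (v'−v)/dt = (0.756800)/0.2 = 3.7840
Δθ = θ'−θ = -0.081696;  (v·dt/L) = 7.5000·0.2/2.0 = 0.750000
tan δ = Δθ·L/(v·dt) = -0.108928  →  δ = -0.1085

δ = -0.1085, a = 3.7840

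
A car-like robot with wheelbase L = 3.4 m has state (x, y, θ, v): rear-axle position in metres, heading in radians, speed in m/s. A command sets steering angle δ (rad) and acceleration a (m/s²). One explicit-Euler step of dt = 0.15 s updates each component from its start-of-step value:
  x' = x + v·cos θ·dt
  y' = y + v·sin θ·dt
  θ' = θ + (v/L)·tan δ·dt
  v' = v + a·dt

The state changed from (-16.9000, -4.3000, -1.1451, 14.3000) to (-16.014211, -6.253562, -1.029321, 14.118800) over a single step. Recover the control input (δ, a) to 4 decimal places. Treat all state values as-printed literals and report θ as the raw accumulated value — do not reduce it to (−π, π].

δ = 0.1815, a = -1.2080

a = (v'−v)/dt = (-0.181200)/0.15 = -1.2080
Δθ = θ'−θ = 0.115779;  (v·dt/L) = 14.3000·0.15/3.4 = 0.630882
tan δ = Δθ·L/(v·dt) = 0.183519  →  δ = 0.1815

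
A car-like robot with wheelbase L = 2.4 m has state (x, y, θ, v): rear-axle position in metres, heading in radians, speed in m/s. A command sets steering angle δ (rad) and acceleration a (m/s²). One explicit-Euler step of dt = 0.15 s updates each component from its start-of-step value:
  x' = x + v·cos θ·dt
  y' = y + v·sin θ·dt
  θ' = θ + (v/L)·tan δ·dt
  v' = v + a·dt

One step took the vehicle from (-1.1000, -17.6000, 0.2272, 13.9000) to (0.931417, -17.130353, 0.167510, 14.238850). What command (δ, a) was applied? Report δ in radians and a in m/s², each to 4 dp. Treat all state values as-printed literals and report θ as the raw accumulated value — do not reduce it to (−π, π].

a = (v'−v)/dt = (0.338850)/0.15 = 2.2590
Δθ = θ'−θ = -0.059690;  (v·dt/L) = 13.9000·0.15/2.4 = 0.868750
tan δ = Δθ·L/(v·dt) = -0.068708  →  δ = -0.0686

δ = -0.0686, a = 2.2590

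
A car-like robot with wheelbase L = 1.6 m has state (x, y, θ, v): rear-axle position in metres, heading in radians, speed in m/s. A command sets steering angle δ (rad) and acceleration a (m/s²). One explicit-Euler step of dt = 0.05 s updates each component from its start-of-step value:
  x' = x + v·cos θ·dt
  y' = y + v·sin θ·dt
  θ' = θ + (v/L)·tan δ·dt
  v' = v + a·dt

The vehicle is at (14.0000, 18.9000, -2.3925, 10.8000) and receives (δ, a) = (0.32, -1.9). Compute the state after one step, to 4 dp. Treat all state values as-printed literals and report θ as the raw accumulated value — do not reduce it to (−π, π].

(13.6046, 18.5323, -2.2807, 10.7050)

x' = 14.0000 + 10.8000·cos(-2.3925)·0.05 = 13.6046
y' = 18.9000 + 10.8000·sin(-2.3925)·0.05 = 18.5323
θ' = -2.3925 + (10.8000/1.6)·tan(0.32)·0.05 = -2.2807
v' = 10.8000 − 1.9000·0.05 = 10.7050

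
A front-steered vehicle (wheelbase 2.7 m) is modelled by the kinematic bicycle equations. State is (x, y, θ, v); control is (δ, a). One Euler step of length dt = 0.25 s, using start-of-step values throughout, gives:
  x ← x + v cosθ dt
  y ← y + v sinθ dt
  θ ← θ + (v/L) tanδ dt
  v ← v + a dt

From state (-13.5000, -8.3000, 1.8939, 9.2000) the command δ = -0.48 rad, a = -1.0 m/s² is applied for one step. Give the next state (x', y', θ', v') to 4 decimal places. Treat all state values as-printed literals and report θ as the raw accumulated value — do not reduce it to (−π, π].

(-14.2303, -6.1190, 1.4504, 8.9500)

x' = -13.5000 + 9.2000·cos(1.8939)·0.25 = -14.2303
y' = -8.3000 + 9.2000·sin(1.8939)·0.25 = -6.1190
θ' = 1.8939 + (9.2000/2.7)·tan(-0.48)·0.25 = 1.4504
v' = 9.2000 − 1.0000·0.25 = 8.9500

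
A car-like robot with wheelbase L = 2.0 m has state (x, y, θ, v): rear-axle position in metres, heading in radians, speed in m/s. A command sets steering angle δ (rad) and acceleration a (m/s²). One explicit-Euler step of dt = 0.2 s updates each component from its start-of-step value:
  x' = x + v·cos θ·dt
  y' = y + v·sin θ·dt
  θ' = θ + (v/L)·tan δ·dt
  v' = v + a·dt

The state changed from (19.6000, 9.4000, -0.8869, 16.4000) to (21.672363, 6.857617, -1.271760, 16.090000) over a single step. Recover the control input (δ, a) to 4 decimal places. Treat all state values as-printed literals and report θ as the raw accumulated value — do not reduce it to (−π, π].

δ = -0.2305, a = -1.5500

a = (v'−v)/dt = (-0.310000)/0.2 = -1.5500
Δθ = θ'−θ = -0.384860;  (v·dt/L) = 16.4000·0.2/2.0 = 1.640000
tan δ = Δθ·L/(v·dt) = -0.234671  →  δ = -0.2305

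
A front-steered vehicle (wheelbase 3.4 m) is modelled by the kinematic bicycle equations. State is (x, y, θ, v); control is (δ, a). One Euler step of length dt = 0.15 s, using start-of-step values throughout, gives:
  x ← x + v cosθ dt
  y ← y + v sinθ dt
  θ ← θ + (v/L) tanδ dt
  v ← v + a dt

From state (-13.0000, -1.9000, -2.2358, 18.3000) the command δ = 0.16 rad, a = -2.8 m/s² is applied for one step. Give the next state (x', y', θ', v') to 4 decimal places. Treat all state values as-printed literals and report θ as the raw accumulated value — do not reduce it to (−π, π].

(-14.6938, -4.0601, -2.1055, 17.8800)

x' = -13.0000 + 18.3000·cos(-2.2358)·0.15 = -14.6938
y' = -1.9000 + 18.3000·sin(-2.2358)·0.15 = -4.0601
θ' = -2.2358 + (18.3000/3.4)·tan(0.16)·0.15 = -2.1055
v' = 18.3000 − 2.8000·0.15 = 17.8800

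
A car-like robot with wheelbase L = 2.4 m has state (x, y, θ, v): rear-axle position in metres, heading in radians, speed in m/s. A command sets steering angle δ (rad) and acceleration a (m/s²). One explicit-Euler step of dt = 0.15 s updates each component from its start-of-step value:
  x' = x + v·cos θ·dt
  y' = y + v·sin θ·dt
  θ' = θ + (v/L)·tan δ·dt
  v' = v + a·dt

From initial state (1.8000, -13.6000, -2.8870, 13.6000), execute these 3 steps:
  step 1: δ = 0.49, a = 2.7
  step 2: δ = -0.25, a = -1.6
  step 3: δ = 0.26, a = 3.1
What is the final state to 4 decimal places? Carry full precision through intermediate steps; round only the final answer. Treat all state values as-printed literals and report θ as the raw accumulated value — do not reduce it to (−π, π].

after step 1 (δ=0.49, a=2.7): (-0.174243, -14.113776, -2.433620, 14.005000)
after step 2 (δ=-0.25, a=-1.6): (-1.770144, -15.479884, -2.657124, 13.765000)
after step 3 (δ=0.26, a=3.1): (-3.597288, -16.441516, -2.428262, 14.230000)

(-3.5973, -16.4415, -2.4283, 14.2300)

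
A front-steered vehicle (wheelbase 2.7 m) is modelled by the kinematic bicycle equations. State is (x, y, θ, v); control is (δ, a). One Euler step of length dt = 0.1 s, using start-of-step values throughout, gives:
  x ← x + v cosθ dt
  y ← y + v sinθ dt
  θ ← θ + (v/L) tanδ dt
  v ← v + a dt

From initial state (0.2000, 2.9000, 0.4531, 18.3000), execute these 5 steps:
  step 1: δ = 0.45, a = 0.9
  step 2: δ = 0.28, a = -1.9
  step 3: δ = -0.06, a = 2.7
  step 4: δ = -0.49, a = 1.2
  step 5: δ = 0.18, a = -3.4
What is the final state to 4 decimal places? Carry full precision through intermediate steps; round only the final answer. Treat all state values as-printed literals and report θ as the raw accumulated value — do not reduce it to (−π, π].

(6.8309, 8.9947, 0.6963, 18.2500)

after step 1 (δ=0.45, a=0.9): (1.845343, 3.701091, 0.780504, 18.390000)
after step 2 (δ=0.28, a=-1.9): (3.152061, 4.995081, 0.976360, 18.200000)
after step 3 (δ=-0.06, a=2.7): (4.171336, 6.502886, 0.935867, 18.470000)
after step 4 (δ=-0.49, a=1.2): (5.266829, 7.989932, 0.570990, 18.590000)
after step 5 (δ=0.18, a=-3.4): (6.830929, 8.994657, 0.696280, 18.250000)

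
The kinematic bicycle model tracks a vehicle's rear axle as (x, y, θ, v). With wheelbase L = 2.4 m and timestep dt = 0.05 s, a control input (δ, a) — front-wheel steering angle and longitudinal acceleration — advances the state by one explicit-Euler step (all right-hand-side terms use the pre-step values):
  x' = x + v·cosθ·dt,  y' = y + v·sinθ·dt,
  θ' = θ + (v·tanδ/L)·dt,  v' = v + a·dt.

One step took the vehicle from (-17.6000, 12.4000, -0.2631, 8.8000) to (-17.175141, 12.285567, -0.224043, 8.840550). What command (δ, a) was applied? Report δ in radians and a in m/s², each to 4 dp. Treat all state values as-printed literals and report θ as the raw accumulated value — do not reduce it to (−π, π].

δ = 0.2099, a = 0.8110

a = (v'−v)/dt = (0.040550)/0.05 = 0.8110
Δθ = θ'−θ = 0.039057;  (v·dt/L) = 8.8000·0.05/2.4 = 0.183333
tan δ = Δθ·L/(v·dt) = 0.213038  →  δ = 0.2099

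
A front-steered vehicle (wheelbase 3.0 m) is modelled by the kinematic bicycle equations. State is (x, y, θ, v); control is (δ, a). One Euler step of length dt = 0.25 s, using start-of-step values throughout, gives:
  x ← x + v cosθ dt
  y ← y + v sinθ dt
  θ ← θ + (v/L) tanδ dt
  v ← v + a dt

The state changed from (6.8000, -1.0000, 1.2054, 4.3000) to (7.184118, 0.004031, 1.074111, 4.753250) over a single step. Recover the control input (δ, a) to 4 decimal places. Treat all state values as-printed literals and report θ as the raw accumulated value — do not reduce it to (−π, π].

δ = -0.3512, a = 1.8130

a = (v'−v)/dt = (0.453250)/0.25 = 1.8130
Δθ = θ'−θ = -0.131289;  (v·dt/L) = 4.3000·0.25/3.0 = 0.358333
tan δ = Δθ·L/(v·dt) = -0.366388  →  δ = -0.3512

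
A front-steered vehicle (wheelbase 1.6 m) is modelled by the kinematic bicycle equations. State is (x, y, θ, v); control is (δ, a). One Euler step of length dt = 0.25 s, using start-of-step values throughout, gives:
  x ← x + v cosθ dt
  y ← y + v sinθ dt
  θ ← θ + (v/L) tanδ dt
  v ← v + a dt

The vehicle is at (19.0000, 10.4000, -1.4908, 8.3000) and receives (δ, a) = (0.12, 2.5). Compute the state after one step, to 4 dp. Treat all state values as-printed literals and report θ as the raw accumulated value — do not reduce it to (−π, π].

x' = 19.0000 + 8.3000·cos(-1.4908)·0.25 = 19.1658
y' = 10.4000 + 8.3000·sin(-1.4908)·0.25 = 8.3316
θ' = -1.4908 + (8.3000/1.6)·tan(0.12)·0.25 = -1.3344
v' = 8.3000 + 2.5000·0.25 = 8.9250

(19.1658, 8.3316, -1.3344, 8.9250)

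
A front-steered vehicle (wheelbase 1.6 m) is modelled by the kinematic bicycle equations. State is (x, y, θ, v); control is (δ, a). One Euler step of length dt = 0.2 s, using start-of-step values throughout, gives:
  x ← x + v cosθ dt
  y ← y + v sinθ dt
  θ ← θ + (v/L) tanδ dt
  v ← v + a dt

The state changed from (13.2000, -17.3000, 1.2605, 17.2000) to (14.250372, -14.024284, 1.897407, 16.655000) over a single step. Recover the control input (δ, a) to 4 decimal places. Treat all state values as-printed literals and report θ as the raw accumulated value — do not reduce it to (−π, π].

a = (v'−v)/dt = (-0.545000)/0.2 = -2.7250
Δθ = θ'−θ = 0.636907;  (v·dt/L) = 17.2000·0.2/1.6 = 2.150000
tan δ = Δθ·L/(v·dt) = 0.296236  →  δ = 0.2880

δ = 0.2880, a = -2.7250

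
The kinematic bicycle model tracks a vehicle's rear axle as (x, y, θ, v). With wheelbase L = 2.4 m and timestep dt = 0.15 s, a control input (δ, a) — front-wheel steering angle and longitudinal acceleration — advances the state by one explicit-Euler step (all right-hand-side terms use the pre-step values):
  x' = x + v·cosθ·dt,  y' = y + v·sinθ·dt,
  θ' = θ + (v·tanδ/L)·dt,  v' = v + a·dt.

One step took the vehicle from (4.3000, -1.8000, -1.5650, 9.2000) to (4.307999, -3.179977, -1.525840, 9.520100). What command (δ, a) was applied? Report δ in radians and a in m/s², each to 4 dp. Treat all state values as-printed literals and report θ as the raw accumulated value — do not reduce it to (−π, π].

δ = 0.0680, a = 2.1340

a = (v'−v)/dt = (0.320100)/0.15 = 2.1340
Δθ = θ'−θ = 0.039160;  (v·dt/L) = 9.2000·0.15/2.4 = 0.575000
tan δ = Δθ·L/(v·dt) = 0.068104  →  δ = 0.0680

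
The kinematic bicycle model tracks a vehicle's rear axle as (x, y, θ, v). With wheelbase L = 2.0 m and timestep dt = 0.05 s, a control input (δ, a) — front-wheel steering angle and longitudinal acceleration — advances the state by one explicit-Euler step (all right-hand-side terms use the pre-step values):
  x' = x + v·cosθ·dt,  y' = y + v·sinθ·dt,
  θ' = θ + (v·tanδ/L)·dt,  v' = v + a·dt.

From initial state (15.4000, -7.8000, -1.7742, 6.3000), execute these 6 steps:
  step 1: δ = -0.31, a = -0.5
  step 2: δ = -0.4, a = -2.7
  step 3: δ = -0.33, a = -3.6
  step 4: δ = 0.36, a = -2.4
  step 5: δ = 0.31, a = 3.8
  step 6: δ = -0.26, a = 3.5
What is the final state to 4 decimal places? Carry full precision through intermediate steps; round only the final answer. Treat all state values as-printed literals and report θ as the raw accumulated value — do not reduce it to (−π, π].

(14.8811, -9.5492, -1.8808, 6.2050)

after step 1 (δ=-0.31, a=-0.5): (15.336369, -8.108506, -1.824652, 6.275000)
after step 2 (δ=-0.4, a=-2.7): (15.257574, -8.412201, -1.890977, 6.140000)
after step 3 (δ=-0.33, a=-3.6): (15.160950, -8.703599, -1.943555, 5.960000)
after step 4 (δ=0.36, a=-2.4): (15.052422, -8.981134, -1.887471, 5.840000)
after step 5 (δ=0.31, a=3.8): (14.961491, -9.258615, -1.840703, 6.030000)
after step 6 (δ=-0.26, a=3.5): (14.881099, -9.549199, -1.880806, 6.205000)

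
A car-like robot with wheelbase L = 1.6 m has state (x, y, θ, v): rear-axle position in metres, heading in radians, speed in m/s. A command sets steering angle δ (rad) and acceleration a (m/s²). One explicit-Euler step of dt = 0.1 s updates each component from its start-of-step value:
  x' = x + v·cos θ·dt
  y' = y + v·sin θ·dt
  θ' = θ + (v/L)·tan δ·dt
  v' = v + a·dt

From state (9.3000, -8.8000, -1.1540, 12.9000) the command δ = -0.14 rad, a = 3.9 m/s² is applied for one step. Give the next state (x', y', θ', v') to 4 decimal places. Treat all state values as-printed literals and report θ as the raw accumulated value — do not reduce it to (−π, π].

x' = 9.3000 + 12.9000·cos(-1.1540)·0.1 = 9.8222
y' = -8.8000 + 12.9000·sin(-1.1540)·0.1 = -9.9796
θ' = -1.1540 + (12.9000/1.6)·tan(-0.14)·0.1 = -1.2676
v' = 12.9000 + 3.9000·0.1 = 13.2900

(9.8222, -9.9796, -1.2676, 13.2900)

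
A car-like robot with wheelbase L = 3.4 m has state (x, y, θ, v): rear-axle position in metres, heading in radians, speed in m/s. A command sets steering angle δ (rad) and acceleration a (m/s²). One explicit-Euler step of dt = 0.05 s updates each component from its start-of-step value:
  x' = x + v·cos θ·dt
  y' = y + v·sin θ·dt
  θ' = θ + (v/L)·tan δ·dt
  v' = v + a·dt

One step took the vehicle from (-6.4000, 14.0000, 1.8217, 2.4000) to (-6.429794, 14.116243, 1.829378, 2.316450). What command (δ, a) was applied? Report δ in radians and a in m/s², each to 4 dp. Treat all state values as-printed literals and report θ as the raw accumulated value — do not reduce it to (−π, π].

δ = 0.2142, a = -1.6710

a = (v'−v)/dt = (-0.083550)/0.05 = -1.6710
Δθ = θ'−θ = 0.007678;  (v·dt/L) = 2.4000·0.05/3.4 = 0.035294
tan δ = Δθ·L/(v·dt) = 0.217543  →  δ = 0.2142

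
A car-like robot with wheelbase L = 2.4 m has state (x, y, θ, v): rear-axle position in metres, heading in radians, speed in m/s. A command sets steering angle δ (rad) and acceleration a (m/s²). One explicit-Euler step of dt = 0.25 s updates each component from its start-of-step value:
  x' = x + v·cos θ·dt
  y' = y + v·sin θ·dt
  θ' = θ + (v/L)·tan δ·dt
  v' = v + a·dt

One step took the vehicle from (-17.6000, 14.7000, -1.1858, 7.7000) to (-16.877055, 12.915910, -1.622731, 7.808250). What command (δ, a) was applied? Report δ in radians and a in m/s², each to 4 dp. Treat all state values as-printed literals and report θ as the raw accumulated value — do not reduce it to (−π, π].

a = (v'−v)/dt = (0.108250)/0.25 = 0.4330
Δθ = θ'−θ = -0.436931;  (v·dt/L) = 7.7000·0.25/2.4 = 0.802083
tan δ = Δθ·L/(v·dt) = -0.544745  →  δ = -0.4988

δ = -0.4988, a = 0.4330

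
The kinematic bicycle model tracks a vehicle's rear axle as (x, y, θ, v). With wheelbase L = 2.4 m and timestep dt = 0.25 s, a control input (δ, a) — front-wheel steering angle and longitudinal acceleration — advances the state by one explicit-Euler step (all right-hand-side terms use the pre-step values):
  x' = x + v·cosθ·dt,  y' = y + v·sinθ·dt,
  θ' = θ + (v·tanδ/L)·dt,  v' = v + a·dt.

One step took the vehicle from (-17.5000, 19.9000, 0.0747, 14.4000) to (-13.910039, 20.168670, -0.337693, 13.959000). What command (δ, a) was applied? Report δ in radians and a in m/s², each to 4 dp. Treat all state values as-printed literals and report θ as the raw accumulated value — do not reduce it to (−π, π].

a = (v'−v)/dt = (-0.441000)/0.25 = -1.7640
Δθ = θ'−θ = -0.412393;  (v·dt/L) = 14.4000·0.25/2.4 = 1.500000
tan δ = Δθ·L/(v·dt) = -0.274929  →  δ = -0.2683

δ = -0.2683, a = -1.7640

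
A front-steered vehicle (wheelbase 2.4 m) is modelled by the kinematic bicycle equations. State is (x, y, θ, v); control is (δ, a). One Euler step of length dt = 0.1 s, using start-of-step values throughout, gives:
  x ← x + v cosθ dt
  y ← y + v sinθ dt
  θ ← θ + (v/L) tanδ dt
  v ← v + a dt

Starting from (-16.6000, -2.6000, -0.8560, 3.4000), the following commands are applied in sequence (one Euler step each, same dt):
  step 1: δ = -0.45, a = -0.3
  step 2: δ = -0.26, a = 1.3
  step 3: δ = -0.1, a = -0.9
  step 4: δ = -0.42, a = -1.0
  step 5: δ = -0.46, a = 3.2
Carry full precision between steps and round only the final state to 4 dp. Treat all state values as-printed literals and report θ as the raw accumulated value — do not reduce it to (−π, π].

after step 1 (δ=-0.45, a=-0.3): (-16.377142, -2.856777, -0.924433, 3.370000)
after step 2 (δ=-0.26, a=1.3): (-16.174171, -3.125797, -0.961787, 3.500000)
after step 3 (δ=-0.1, a=-0.9): (-15.973952, -3.412872, -0.976419, 3.410000)
after step 4 (δ=-0.42, a=-1.0): (-15.782994, -3.695390, -1.039869, 3.310000)
after step 5 (δ=-0.46, a=3.2): (-15.615398, -3.980824, -1.108200, 3.630000)

(-15.6154, -3.9808, -1.1082, 3.6300)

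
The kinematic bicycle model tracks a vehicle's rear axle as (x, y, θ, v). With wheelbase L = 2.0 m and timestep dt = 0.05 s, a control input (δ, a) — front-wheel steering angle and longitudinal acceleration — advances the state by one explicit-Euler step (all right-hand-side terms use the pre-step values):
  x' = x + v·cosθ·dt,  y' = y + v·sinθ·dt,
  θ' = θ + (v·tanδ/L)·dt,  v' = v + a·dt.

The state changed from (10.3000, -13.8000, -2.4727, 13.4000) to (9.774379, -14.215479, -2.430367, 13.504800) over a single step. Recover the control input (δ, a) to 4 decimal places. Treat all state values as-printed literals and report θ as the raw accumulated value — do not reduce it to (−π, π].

a = (v'−v)/dt = (0.104800)/0.05 = 2.0960
Δθ = θ'−θ = 0.042333;  (v·dt/L) = 13.4000·0.05/2.0 = 0.335000
tan δ = Δθ·L/(v·dt) = 0.126367  →  δ = 0.1257

δ = 0.1257, a = 2.0960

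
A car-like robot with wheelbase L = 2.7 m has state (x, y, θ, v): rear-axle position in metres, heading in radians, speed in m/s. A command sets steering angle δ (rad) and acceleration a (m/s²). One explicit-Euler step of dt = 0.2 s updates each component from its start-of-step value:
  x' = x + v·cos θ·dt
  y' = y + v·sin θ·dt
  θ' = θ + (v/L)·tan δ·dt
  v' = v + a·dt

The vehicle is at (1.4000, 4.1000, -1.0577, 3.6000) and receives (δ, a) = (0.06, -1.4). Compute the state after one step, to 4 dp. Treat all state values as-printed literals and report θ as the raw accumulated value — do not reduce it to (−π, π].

x' = 1.4000 + 3.6000·cos(-1.0577)·0.2 = 1.7534
y' = 4.1000 + 3.6000·sin(-1.0577)·0.2 = 3.4727
θ' = -1.0577 + (3.6000/2.7)·tan(0.06)·0.2 = -1.0417
v' = 3.6000 − 1.4000·0.2 = 3.3200

(1.7534, 3.4727, -1.0417, 3.3200)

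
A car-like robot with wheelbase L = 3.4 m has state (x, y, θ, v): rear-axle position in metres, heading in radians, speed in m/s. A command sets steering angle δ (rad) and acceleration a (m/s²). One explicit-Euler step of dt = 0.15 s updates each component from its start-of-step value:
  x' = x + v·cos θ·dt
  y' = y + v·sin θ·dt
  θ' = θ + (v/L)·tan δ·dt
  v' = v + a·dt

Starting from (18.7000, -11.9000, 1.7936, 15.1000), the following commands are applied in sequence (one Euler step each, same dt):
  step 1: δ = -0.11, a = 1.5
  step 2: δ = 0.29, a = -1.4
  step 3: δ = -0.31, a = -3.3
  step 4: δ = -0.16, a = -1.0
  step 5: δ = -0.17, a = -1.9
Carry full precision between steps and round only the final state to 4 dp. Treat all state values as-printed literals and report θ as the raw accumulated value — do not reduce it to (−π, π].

(16.7057, -0.9471, 1.4945, 14.1850)

after step 1 (δ=-0.11, a=1.5): (18.199515, -9.690987, 1.720024, 15.325000)
after step 2 (δ=0.29, a=-1.4): (17.857750, -7.417785, 1.921781, 15.115000)
after step 3 (δ=-0.31, a=-3.3): (17.078218, -5.288759, 1.708175, 14.620000)
after step 4 (δ=-0.16, a=-1.0): (16.777894, -3.116420, 1.604085, 14.470000)
after step 5 (δ=-0.17, a=-1.9): (16.705654, -0.947123, 1.494502, 14.185000)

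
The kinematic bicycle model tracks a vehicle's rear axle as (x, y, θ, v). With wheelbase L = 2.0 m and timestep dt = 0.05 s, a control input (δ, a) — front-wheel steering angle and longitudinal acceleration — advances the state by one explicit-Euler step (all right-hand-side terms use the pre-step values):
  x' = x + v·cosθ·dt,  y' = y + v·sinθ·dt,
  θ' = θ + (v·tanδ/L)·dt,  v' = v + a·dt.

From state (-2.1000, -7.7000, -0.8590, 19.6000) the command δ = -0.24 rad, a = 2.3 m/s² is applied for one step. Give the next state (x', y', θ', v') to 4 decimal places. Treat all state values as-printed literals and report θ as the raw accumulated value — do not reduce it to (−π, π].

(-1.4599, -8.4420, -0.9789, 19.7150)

x' = -2.1000 + 19.6000·cos(-0.8590)·0.05 = -1.4599
y' = -7.7000 + 19.6000·sin(-0.8590)·0.05 = -8.4420
θ' = -0.8590 + (19.6000/2.0)·tan(-0.24)·0.05 = -0.9789
v' = 19.6000 + 2.3000·0.05 = 19.7150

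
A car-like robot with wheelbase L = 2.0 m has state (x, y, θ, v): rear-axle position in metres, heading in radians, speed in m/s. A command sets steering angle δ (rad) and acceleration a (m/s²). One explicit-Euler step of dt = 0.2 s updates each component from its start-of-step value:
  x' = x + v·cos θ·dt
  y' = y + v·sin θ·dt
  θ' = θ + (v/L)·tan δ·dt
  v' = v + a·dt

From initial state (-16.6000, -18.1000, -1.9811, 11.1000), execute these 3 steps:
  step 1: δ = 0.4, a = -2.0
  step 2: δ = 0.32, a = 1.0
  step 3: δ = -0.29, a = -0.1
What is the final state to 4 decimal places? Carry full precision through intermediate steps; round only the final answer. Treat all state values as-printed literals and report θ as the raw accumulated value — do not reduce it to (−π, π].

after step 1 (δ=0.4, a=-2.0): (-17.485531, -20.135739, -1.511800, 10.700000)
after step 2 (δ=0.32, a=1.0): (-17.359351, -22.272016, -1.157213, 10.900000)
after step 3 (δ=-0.29, a=-0.1): (-16.483224, -24.268213, -1.482483, 10.880000)

(-16.4832, -24.2682, -1.4825, 10.8800)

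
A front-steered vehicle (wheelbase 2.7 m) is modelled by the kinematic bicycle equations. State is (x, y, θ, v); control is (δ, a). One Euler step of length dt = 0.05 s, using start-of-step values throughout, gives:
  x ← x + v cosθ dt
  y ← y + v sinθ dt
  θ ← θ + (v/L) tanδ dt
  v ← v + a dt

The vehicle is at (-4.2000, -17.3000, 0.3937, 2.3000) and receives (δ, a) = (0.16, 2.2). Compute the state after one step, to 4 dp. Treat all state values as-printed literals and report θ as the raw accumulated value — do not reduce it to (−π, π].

x' = -4.2000 + 2.3000·cos(0.3937)·0.05 = -4.0938
y' = -17.3000 + 2.3000·sin(0.3937)·0.05 = -17.2559
θ' = 0.3937 + (2.3000/2.7)·tan(0.16)·0.05 = 0.4006
v' = 2.3000 + 2.2000·0.05 = 2.4100

(-4.0938, -17.2559, 0.4006, 2.4100)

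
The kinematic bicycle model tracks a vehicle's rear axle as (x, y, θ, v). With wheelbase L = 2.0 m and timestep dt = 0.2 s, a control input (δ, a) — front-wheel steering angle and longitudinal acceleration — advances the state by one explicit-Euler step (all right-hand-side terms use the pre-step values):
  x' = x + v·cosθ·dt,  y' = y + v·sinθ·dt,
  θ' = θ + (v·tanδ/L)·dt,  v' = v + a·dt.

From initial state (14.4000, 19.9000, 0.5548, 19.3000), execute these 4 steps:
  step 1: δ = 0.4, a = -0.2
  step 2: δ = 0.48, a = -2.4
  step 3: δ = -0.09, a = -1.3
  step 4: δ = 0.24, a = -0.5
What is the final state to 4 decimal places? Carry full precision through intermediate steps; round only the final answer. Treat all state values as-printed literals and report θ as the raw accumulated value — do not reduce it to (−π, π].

(13.5531, 31.3040, 2.6572, 18.4200)

after step 1 (δ=0.4, a=-0.2): (17.681022, 21.933345, 1.370791, 19.260000)
after step 2 (δ=0.48, a=-2.4): (18.446317, 25.708557, 2.373487, 18.780000)
after step 3 (δ=-0.09, a=-1.3): (15.744895, 28.318127, 2.204010, 18.520000)
after step 4 (δ=0.24, a=-0.5): (13.553097, 31.304034, 2.657225, 18.420000)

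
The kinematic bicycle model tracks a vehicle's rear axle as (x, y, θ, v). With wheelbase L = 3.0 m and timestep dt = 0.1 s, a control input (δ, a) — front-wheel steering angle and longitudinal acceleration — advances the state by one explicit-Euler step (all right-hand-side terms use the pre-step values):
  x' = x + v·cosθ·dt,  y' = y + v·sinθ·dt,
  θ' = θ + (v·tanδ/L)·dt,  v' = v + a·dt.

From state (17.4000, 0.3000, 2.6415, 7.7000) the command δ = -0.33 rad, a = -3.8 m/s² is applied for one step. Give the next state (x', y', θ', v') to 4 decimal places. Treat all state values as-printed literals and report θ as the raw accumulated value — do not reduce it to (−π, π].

(16.7243, 0.6692, 2.5536, 7.3200)

x' = 17.4000 + 7.7000·cos(2.6415)·0.1 = 16.7243
y' = 0.3000 + 7.7000·sin(2.6415)·0.1 = 0.6692
θ' = 2.6415 + (7.7000/3.0)·tan(-0.33)·0.1 = 2.5536
v' = 7.7000 − 3.8000·0.1 = 7.3200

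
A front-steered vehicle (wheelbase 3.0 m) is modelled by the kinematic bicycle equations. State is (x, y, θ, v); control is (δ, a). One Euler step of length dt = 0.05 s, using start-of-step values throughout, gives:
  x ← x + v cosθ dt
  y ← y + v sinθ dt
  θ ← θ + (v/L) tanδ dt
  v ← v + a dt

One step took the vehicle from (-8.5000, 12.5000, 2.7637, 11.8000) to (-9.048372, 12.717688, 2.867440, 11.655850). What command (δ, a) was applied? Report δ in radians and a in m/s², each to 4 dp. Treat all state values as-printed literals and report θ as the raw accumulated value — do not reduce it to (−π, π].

a = (v'−v)/dt = (-0.144150)/0.05 = -2.8830
Δθ = θ'−θ = 0.103740;  (v·dt/L) = 11.8000·0.05/3.0 = 0.196667
tan δ = Δθ·L/(v·dt) = 0.527492  →  δ = 0.4854

δ = 0.4854, a = -2.8830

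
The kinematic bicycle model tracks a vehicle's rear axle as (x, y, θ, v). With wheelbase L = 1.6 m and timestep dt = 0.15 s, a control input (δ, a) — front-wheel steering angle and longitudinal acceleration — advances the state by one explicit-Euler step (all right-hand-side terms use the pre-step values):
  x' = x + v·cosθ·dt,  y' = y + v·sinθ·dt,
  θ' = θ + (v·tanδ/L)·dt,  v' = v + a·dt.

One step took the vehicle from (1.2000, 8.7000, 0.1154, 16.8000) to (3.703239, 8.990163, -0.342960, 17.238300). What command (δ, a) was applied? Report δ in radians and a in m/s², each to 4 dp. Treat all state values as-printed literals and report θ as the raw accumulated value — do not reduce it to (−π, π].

δ = -0.2832, a = 2.9220

a = (v'−v)/dt = (0.438300)/0.15 = 2.9220
Δθ = θ'−θ = -0.458360;  (v·dt/L) = 16.8000·0.15/1.6 = 1.575000
tan δ = Δθ·L/(v·dt) = -0.291022  →  δ = -0.2832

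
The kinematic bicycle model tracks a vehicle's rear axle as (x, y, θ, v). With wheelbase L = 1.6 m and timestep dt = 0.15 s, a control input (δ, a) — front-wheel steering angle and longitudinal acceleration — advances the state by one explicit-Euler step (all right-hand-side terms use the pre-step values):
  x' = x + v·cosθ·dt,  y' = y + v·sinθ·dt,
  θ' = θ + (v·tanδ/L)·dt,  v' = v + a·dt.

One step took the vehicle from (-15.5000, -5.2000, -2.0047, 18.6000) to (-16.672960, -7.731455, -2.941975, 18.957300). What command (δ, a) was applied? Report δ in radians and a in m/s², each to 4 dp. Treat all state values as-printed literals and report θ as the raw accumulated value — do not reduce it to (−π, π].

a = (v'−v)/dt = (0.357300)/0.15 = 2.3820
Δθ = θ'−θ = -0.937275;  (v·dt/L) = 18.6000·0.15/1.6 = 1.743750
tan δ = Δθ·L/(v·dt) = -0.537505  →  δ = -0.4932

δ = -0.4932, a = 2.3820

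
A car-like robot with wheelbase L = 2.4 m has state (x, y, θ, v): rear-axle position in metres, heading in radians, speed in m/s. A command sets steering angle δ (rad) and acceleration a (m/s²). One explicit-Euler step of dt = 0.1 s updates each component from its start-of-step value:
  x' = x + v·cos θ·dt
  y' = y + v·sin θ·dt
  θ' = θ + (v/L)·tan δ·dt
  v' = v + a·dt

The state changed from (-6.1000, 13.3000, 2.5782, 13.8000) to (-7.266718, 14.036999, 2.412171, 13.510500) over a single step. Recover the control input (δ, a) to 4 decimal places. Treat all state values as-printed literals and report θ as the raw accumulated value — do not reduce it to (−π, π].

a = (v'−v)/dt = (-0.289500)/0.1 = -2.8950
Δθ = θ'−θ = -0.166029;  (v·dt/L) = 13.8000·0.1/2.4 = 0.575000
tan δ = Δθ·L/(v·dt) = -0.288746  →  δ = -0.2811

δ = -0.2811, a = -2.8950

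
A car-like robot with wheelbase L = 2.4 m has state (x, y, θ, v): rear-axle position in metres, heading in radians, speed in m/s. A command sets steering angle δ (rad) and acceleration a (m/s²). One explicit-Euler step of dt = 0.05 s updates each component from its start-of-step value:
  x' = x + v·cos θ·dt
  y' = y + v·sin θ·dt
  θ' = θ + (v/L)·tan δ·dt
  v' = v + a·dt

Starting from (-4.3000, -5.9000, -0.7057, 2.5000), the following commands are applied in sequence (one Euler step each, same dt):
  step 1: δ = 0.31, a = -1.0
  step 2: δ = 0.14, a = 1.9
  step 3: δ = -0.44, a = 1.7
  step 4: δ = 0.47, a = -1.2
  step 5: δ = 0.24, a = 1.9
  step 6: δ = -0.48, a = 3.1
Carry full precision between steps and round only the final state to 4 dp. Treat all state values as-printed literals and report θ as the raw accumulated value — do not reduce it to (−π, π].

(-3.7067, -6.3876, -0.6948, 2.8200)

after step 1 (δ=0.31, a=-1.0): (-4.204855, -5.981071, -0.689016, 2.450000)
after step 2 (δ=0.14, a=1.9): (-4.110301, -6.058954, -0.681823, 2.545000)
after step 3 (δ=-0.44, a=1.7): (-4.011501, -6.139148, -0.706785, 2.630000)
after step 4 (δ=0.47, a=-1.2): (-3.911501, -6.224543, -0.678952, 2.570000)
after step 5 (δ=0.24, a=1.9): (-3.811499, -6.305238, -0.665850, 2.665000)
after step 6 (δ=-0.48, a=3.1): (-3.706712, -6.387550, -0.694754, 2.820000)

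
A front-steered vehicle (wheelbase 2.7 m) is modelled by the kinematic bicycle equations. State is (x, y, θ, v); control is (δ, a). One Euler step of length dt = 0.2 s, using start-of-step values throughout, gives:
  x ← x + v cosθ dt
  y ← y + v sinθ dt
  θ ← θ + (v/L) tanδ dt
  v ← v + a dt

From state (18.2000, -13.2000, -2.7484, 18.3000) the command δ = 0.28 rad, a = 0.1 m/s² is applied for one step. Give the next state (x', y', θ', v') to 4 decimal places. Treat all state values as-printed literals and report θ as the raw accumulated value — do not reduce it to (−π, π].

(14.8193, -14.6023, -2.3586, 18.3200)

x' = 18.2000 + 18.3000·cos(-2.7484)·0.2 = 14.8193
y' = -13.2000 + 18.3000·sin(-2.7484)·0.2 = -14.6023
θ' = -2.7484 + (18.3000/2.7)·tan(0.28)·0.2 = -2.3586
v' = 18.3000 + 0.1000·0.2 = 18.3200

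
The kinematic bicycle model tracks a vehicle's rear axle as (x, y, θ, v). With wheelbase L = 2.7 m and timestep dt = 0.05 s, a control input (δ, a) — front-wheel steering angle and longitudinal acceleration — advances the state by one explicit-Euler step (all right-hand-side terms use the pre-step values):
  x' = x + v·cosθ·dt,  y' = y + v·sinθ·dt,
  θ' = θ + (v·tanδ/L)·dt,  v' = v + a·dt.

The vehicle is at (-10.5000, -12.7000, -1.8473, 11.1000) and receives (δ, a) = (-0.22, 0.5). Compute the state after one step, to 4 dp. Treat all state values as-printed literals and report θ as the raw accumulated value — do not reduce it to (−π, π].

(-10.6515, -13.2339, -1.8933, 11.1250)

x' = -10.5000 + 11.1000·cos(-1.8473)·0.05 = -10.6515
y' = -12.7000 + 11.1000·sin(-1.8473)·0.05 = -13.2339
θ' = -1.8473 + (11.1000/2.7)·tan(-0.22)·0.05 = -1.8933
v' = 11.1000 + 0.5000·0.05 = 11.1250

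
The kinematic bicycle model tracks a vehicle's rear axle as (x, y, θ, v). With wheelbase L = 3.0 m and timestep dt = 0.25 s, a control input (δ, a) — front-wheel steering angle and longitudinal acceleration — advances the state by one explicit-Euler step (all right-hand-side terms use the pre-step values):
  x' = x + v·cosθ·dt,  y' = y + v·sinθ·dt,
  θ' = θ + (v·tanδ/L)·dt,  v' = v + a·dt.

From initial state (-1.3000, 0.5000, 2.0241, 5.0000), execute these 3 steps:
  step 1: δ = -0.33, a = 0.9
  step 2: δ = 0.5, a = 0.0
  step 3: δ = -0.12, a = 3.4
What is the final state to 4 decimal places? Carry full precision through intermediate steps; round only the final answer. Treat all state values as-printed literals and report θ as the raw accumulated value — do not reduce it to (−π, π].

(-2.9277, 3.9822, 2.0667, 6.0750)

after step 1 (δ=-0.33, a=0.9): (-1.847422, 1.623757, 1.881381, 5.225000)
after step 2 (δ=0.5, a=0.0): (-2.246633, 2.867509, 2.119251, 5.225000)
after step 3 (δ=-0.12, a=3.4): (-2.927671, 3.982173, 2.066748, 6.075000)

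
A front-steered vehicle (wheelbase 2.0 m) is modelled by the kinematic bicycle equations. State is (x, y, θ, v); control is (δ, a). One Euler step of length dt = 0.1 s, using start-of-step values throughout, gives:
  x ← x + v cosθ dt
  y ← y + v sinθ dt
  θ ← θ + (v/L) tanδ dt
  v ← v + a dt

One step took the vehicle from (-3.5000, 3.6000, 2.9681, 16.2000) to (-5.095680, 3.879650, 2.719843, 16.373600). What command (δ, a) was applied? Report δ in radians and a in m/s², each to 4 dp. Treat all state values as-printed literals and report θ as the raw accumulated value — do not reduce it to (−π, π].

a = (v'−v)/dt = (0.173600)/0.1 = 1.7360
Δθ = θ'−θ = -0.248257;  (v·dt/L) = 16.2000·0.1/2.0 = 0.810000
tan δ = Δθ·L/(v·dt) = -0.306490  →  δ = -0.2974

δ = -0.2974, a = 1.7360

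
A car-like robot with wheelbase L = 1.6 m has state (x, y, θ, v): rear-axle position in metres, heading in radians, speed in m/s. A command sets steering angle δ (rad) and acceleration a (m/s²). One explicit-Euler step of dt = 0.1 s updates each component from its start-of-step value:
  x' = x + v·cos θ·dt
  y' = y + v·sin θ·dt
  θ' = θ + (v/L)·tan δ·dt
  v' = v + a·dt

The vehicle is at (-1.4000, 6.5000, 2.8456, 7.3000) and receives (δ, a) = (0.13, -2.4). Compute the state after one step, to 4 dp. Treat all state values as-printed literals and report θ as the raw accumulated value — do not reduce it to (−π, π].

(-2.0983, 6.7129, 2.9052, 7.0600)

x' = -1.4000 + 7.3000·cos(2.8456)·0.1 = -2.0983
y' = 6.5000 + 7.3000·sin(2.8456)·0.1 = 6.7129
θ' = 2.8456 + (7.3000/1.6)·tan(0.13)·0.1 = 2.9052
v' = 7.3000 − 2.4000·0.1 = 7.0600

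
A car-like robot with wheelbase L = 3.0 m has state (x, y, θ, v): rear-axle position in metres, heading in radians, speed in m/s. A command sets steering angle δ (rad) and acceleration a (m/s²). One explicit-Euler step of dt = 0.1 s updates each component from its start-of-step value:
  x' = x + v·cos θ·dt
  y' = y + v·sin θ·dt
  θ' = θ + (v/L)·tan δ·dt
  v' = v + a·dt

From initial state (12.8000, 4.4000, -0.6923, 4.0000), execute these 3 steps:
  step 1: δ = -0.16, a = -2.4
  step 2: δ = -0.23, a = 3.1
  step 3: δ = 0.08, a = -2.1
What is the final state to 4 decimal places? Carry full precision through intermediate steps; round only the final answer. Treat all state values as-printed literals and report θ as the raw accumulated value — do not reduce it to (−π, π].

(13.6918, 3.6231, -0.7323, 3.8600)

after step 1 (δ=-0.16, a=-2.4): (13.107912, 4.144676, -0.713817, 3.760000)
after step 2 (δ=-0.23, a=3.1): (13.392118, 3.898500, -0.743163, 4.070000)
after step 3 (δ=0.08, a=-2.1): (13.691805, 3.623116, -0.732287, 3.860000)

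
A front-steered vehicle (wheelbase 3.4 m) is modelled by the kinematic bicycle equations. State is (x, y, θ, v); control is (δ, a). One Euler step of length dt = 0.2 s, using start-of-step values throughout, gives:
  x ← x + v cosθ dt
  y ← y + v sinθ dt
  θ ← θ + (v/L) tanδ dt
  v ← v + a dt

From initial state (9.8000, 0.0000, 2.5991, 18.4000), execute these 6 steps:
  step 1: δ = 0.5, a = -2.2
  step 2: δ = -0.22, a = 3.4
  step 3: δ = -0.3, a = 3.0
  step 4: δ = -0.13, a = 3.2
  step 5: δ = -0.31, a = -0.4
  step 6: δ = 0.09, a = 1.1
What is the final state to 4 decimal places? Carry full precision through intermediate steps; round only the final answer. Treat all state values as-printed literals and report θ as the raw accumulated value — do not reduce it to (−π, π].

(-9.0070, 10.2702, 2.1975, 20.0200)

after step 1 (δ=0.5, a=-2.2): (6.648358, 1.899882, 3.190392, 17.960000)
after step 2 (δ=-0.22, a=3.4): (3.060634, 1.724664, 2.954145, 18.640000)
after step 3 (δ=-0.3, a=3.0): (-0.602063, 2.419385, 2.614967, 19.240000)
after step 4 (δ=-0.13, a=3.2): (-3.928689, 4.353464, 2.467003, 19.880000)
after step 5 (δ=-0.31, a=-0.4): (-7.033798, 6.836783, 2.092408, 19.800000)
after step 6 (δ=0.09, a=1.1): (-9.006980, 10.270171, 2.197516, 20.020000)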